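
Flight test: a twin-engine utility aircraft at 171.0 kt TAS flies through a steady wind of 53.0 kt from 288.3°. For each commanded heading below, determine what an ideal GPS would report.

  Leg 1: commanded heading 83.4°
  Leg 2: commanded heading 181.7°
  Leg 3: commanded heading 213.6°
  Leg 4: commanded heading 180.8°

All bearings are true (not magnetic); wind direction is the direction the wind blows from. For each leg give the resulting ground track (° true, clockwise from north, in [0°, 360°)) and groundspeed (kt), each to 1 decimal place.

Leg 1: heading 83.4°; drift +5.8° → track 89.2°, groundspeed 220.2 kt
Leg 2: heading 181.7°; drift -15.3° → track 166.4°, groundspeed 192.9 kt
Leg 3: heading 213.6°; drift -18.0° → track 195.6°, groundspeed 165.1 kt
Leg 4: heading 180.8°; drift -15.1° → track 165.7°, groundspeed 193.7 kt

Leg 1: track=89.2°, groundspeed=220.2 kt
Leg 2: track=166.4°, groundspeed=192.9 kt
Leg 3: track=195.6°, groundspeed=165.1 kt
Leg 4: track=165.7°, groundspeed=193.7 kt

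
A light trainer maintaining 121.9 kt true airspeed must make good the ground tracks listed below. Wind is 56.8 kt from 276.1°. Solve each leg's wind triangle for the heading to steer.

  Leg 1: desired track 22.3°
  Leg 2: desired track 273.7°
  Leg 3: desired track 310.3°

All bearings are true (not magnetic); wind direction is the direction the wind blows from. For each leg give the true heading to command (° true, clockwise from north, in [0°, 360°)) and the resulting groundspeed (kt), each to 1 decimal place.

Leg 1: desired track 22.3°; wind correction -26.6° → command heading 355.7°, groundspeed 124.9 kt
Leg 2: desired track 273.7°; wind correction +1.1° → command heading 274.8°, groundspeed 65.1 kt
Leg 3: desired track 310.3°; wind correction -15.2° → command heading 295.1°, groundspeed 70.7 kt

Leg 1: heading=355.7°, groundspeed=124.9 kt
Leg 2: heading=274.8°, groundspeed=65.1 kt
Leg 3: heading=295.1°, groundspeed=70.7 kt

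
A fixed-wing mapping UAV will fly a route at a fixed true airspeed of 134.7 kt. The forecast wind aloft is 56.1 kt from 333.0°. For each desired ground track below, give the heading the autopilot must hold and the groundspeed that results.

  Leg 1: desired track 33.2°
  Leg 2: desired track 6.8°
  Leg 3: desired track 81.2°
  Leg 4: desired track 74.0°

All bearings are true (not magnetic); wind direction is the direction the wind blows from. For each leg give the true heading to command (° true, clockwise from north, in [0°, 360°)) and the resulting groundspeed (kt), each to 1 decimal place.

Leg 1: heading=12.0°, groundspeed=97.7 kt
Leg 2: heading=353.4°, groundspeed=84.4 kt
Leg 3: heading=57.9°, groundspeed=141.2 kt
Leg 4: heading=49.9°, groundspeed=133.6 kt

Leg 1: desired track 33.2°; wind correction -21.2° → command heading 12.0°, groundspeed 97.7 kt
Leg 2: desired track 6.8°; wind correction -13.4° → command heading 353.4°, groundspeed 84.4 kt
Leg 3: desired track 81.2°; wind correction -23.3° → command heading 57.9°, groundspeed 141.2 kt
Leg 4: desired track 74.0°; wind correction -24.1° → command heading 49.9°, groundspeed 133.6 kt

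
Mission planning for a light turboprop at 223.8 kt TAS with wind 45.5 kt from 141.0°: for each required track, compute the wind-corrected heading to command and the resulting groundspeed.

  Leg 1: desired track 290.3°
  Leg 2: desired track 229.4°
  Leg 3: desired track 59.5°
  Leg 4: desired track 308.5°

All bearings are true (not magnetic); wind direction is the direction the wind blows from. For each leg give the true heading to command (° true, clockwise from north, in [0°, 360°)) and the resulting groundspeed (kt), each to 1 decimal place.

Leg 1: heading=284.3°, groundspeed=261.7 kt
Leg 2: heading=217.7°, groundspeed=217.9 kt
Leg 3: heading=71.1°, groundspeed=212.5 kt
Leg 4: heading=306.0°, groundspeed=268.0 kt

Leg 1: desired track 290.3°; wind correction -6.0° → command heading 284.3°, groundspeed 261.7 kt
Leg 2: desired track 229.4°; wind correction -11.7° → command heading 217.7°, groundspeed 217.9 kt
Leg 3: desired track 59.5°; wind correction +11.6° → command heading 71.1°, groundspeed 212.5 kt
Leg 4: desired track 308.5°; wind correction -2.5° → command heading 306.0°, groundspeed 268.0 kt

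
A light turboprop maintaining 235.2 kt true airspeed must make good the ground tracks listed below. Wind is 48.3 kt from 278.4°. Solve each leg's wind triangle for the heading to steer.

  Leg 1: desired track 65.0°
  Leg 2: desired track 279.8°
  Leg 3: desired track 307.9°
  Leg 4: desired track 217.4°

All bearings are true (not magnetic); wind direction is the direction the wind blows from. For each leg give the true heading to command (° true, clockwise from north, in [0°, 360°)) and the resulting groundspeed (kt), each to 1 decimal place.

Leg 1: heading=58.5°, groundspeed=274.0 kt
Leg 2: heading=279.5°, groundspeed=186.9 kt
Leg 3: heading=302.1°, groundspeed=192.0 kt
Leg 4: heading=227.7°, groundspeed=208.0 kt

Leg 1: desired track 65.0°; wind correction -6.5° → command heading 58.5°, groundspeed 274.0 kt
Leg 2: desired track 279.8°; wind correction -0.3° → command heading 279.5°, groundspeed 186.9 kt
Leg 3: desired track 307.9°; wind correction -5.8° → command heading 302.1°, groundspeed 192.0 kt
Leg 4: desired track 217.4°; wind correction +10.3° → command heading 227.7°, groundspeed 208.0 kt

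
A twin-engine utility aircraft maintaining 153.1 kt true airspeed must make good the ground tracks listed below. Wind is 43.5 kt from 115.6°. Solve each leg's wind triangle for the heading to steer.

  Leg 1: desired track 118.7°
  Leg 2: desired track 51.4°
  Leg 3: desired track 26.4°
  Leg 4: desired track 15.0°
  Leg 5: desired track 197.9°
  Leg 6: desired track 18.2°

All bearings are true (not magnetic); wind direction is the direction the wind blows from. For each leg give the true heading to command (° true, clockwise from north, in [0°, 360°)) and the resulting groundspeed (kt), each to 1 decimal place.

Leg 1: heading=117.8°, groundspeed=109.6 kt
Leg 2: heading=66.2°, groundspeed=129.1 kt
Leg 3: heading=42.9°, groundspeed=146.2 kt
Leg 4: heading=31.2°, groundspeed=155.0 kt
Leg 5: heading=181.5°, groundspeed=141.1 kt
Leg 6: heading=34.6°, groundspeed=152.5 kt

Leg 1: desired track 118.7°; wind correction -0.9° → command heading 117.8°, groundspeed 109.6 kt
Leg 2: desired track 51.4°; wind correction +14.8° → command heading 66.2°, groundspeed 129.1 kt
Leg 3: desired track 26.4°; wind correction +16.5° → command heading 42.9°, groundspeed 146.2 kt
Leg 4: desired track 15.0°; wind correction +16.2° → command heading 31.2°, groundspeed 155.0 kt
Leg 5: desired track 197.9°; wind correction -16.4° → command heading 181.5°, groundspeed 141.1 kt
Leg 6: desired track 18.2°; wind correction +16.4° → command heading 34.6°, groundspeed 152.5 kt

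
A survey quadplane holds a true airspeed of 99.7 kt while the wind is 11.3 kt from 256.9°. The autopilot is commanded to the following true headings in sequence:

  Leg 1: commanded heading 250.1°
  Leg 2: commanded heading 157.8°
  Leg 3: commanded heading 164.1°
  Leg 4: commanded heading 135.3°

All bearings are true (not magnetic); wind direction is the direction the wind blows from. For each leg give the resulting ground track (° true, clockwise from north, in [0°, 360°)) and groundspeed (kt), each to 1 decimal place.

Leg 1: track=249.2°, groundspeed=88.5 kt
Leg 2: track=151.5°, groundspeed=102.1 kt
Leg 3: track=157.7°, groundspeed=100.9 kt
Leg 4: track=130.1°, groundspeed=106.1 kt

Leg 1: heading 250.1°; drift -0.9° → track 249.2°, groundspeed 88.5 kt
Leg 2: heading 157.8°; drift -6.3° → track 151.5°, groundspeed 102.1 kt
Leg 3: heading 164.1°; drift -6.4° → track 157.7°, groundspeed 100.9 kt
Leg 4: heading 135.3°; drift -5.2° → track 130.1°, groundspeed 106.1 kt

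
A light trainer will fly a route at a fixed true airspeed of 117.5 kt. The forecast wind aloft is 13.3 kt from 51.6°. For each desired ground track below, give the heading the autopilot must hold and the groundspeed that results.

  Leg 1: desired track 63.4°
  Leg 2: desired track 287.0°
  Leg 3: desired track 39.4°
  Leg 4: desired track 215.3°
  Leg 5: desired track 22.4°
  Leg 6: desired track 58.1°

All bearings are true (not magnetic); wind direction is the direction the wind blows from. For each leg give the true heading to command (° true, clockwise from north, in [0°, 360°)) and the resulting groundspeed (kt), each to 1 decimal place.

Leg 1: desired track 63.4°; wind correction -1.3° → command heading 62.1°, groundspeed 104.4 kt
Leg 2: desired track 287.0°; wind correction +5.3° → command heading 292.3°, groundspeed 124.5 kt
Leg 3: desired track 39.4°; wind correction +1.4° → command heading 40.8°, groundspeed 104.5 kt
Leg 4: desired track 215.3°; wind correction -1.8° → command heading 213.5°, groundspeed 130.2 kt
Leg 5: desired track 22.4°; wind correction +3.2° → command heading 25.6°, groundspeed 105.7 kt
Leg 6: desired track 58.1°; wind correction -0.7° → command heading 57.4°, groundspeed 104.3 kt

Leg 1: heading=62.1°, groundspeed=104.4 kt
Leg 2: heading=292.3°, groundspeed=124.5 kt
Leg 3: heading=40.8°, groundspeed=104.5 kt
Leg 4: heading=213.5°, groundspeed=130.2 kt
Leg 5: heading=25.6°, groundspeed=105.7 kt
Leg 6: heading=57.4°, groundspeed=104.3 kt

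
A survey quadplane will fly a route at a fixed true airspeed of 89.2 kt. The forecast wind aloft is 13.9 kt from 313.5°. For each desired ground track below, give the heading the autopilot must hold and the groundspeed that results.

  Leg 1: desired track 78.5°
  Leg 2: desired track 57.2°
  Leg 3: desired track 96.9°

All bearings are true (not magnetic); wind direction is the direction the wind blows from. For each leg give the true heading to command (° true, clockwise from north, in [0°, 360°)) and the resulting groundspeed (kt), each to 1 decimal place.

Leg 1: heading=71.2°, groundspeed=96.4 kt
Leg 2: heading=48.5°, groundspeed=91.5 kt
Leg 3: heading=91.6°, groundspeed=100.0 kt

Leg 1: desired track 78.5°; wind correction -7.3° → command heading 71.2°, groundspeed 96.4 kt
Leg 2: desired track 57.2°; wind correction -8.7° → command heading 48.5°, groundspeed 91.5 kt
Leg 3: desired track 96.9°; wind correction -5.3° → command heading 91.6°, groundspeed 100.0 kt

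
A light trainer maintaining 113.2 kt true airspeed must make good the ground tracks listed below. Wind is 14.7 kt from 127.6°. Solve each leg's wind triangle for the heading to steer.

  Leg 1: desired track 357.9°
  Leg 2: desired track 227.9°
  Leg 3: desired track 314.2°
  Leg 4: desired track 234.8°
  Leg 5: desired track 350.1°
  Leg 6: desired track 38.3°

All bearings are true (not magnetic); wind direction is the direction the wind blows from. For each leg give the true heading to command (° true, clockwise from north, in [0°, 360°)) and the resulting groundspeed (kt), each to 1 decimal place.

Leg 1: desired track 357.9°; wind correction +5.7° → command heading 3.6°, groundspeed 122.0 kt
Leg 2: desired track 227.9°; wind correction -7.3° → command heading 220.6°, groundspeed 114.9 kt
Leg 3: desired track 314.2°; wind correction +0.9° → command heading 315.1°, groundspeed 127.8 kt
Leg 4: desired track 234.8°; wind correction -7.1° → command heading 227.7°, groundspeed 116.7 kt
Leg 5: desired track 350.1°; wind correction +5.0° → command heading 355.1°, groundspeed 123.6 kt
Leg 6: desired track 38.3°; wind correction +7.5° → command heading 45.8°, groundspeed 112.1 kt

Leg 1: heading=3.6°, groundspeed=122.0 kt
Leg 2: heading=220.6°, groundspeed=114.9 kt
Leg 3: heading=315.1°, groundspeed=127.8 kt
Leg 4: heading=227.7°, groundspeed=116.7 kt
Leg 5: heading=355.1°, groundspeed=123.6 kt
Leg 6: heading=45.8°, groundspeed=112.1 kt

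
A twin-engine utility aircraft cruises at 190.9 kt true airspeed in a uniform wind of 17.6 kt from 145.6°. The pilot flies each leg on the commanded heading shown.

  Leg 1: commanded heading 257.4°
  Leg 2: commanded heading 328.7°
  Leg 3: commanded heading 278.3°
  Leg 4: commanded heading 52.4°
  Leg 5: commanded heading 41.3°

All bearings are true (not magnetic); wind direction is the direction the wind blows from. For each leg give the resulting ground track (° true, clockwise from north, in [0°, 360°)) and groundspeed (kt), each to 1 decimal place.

Leg 1: heading 257.4°; drift +4.7° → track 262.1°, groundspeed 198.1 kt
Leg 2: heading 328.7°; drift -0.3° → track 328.4°, groundspeed 208.5 kt
Leg 3: heading 278.3°; drift +3.6° → track 281.9°, groundspeed 203.2 kt
Leg 4: heading 52.4°; drift -5.2° → track 47.2°, groundspeed 192.7 kt
Leg 5: heading 41.3°; drift -5.0° → track 36.3°, groundspeed 196.0 kt

Leg 1: track=262.1°, groundspeed=198.1 kt
Leg 2: track=328.4°, groundspeed=208.5 kt
Leg 3: track=281.9°, groundspeed=203.2 kt
Leg 4: track=47.2°, groundspeed=192.7 kt
Leg 5: track=36.3°, groundspeed=196.0 kt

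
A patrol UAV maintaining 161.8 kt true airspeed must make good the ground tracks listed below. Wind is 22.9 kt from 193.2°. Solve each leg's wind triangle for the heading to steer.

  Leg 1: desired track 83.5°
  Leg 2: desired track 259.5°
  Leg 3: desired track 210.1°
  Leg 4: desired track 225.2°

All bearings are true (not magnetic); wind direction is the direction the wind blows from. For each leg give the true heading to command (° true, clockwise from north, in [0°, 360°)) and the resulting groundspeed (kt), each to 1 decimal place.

Leg 1: heading=91.2°, groundspeed=168.1 kt
Leg 2: heading=252.1°, groundspeed=151.2 kt
Leg 3: heading=207.7°, groundspeed=139.8 kt
Leg 4: heading=220.9°, groundspeed=141.9 kt

Leg 1: desired track 83.5°; wind correction +7.7° → command heading 91.2°, groundspeed 168.1 kt
Leg 2: desired track 259.5°; wind correction -7.4° → command heading 252.1°, groundspeed 151.2 kt
Leg 3: desired track 210.1°; wind correction -2.4° → command heading 207.7°, groundspeed 139.8 kt
Leg 4: desired track 225.2°; wind correction -4.3° → command heading 220.9°, groundspeed 141.9 kt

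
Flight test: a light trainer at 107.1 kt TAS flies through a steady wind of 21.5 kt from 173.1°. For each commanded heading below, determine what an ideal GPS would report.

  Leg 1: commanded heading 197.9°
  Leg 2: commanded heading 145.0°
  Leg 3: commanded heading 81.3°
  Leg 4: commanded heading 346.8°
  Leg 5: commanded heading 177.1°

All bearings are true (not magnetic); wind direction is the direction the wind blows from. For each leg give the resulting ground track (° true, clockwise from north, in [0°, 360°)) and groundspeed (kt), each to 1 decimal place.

Leg 1: track=203.8°, groundspeed=88.0 kt
Leg 2: track=138.4°, groundspeed=88.7 kt
Leg 3: track=70.0°, groundspeed=109.9 kt
Leg 4: track=347.9°, groundspeed=128.5 kt
Leg 5: track=178.1°, groundspeed=85.7 kt

Leg 1: heading 197.9°; drift +5.9° → track 203.8°, groundspeed 88.0 kt
Leg 2: heading 145.0°; drift -6.6° → track 138.4°, groundspeed 88.7 kt
Leg 3: heading 81.3°; drift -11.3° → track 70.0°, groundspeed 109.9 kt
Leg 4: heading 346.8°; drift +1.1° → track 347.9°, groundspeed 128.5 kt
Leg 5: heading 177.1°; drift +1.0° → track 178.1°, groundspeed 85.7 kt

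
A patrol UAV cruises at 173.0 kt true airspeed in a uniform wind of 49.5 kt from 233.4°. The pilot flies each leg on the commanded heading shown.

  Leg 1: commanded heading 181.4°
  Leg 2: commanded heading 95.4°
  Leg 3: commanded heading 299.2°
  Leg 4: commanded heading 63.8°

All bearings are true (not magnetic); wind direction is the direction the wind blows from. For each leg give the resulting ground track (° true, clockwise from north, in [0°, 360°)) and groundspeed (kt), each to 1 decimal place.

Leg 1: heading 181.4°; drift -15.3° → track 166.1°, groundspeed 147.8 kt
Leg 2: heading 95.4°; drift -9.0° → track 86.4°, groundspeed 212.4 kt
Leg 3: heading 299.2°; drift +16.5° → track 315.7°, groundspeed 159.2 kt
Leg 4: heading 63.8°; drift -2.3° → track 61.5°, groundspeed 221.9 kt

Leg 1: track=166.1°, groundspeed=147.8 kt
Leg 2: track=86.4°, groundspeed=212.4 kt
Leg 3: track=315.7°, groundspeed=159.2 kt
Leg 4: track=61.5°, groundspeed=221.9 kt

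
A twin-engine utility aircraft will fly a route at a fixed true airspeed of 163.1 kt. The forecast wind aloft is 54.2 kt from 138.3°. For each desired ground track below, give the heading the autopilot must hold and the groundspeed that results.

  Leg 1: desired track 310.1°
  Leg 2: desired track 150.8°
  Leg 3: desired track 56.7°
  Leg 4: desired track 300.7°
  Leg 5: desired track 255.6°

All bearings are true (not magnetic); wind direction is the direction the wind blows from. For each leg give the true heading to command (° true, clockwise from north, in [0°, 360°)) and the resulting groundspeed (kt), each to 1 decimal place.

Leg 1: heading=307.4°, groundspeed=216.6 kt
Leg 2: heading=146.7°, groundspeed=109.8 kt
Leg 3: heading=75.9°, groundspeed=146.1 kt
Leg 4: heading=294.9°, groundspeed=213.9 kt
Leg 5: heading=238.4°, groundspeed=180.7 kt

Leg 1: desired track 310.1°; wind correction -2.7° → command heading 307.4°, groundspeed 216.6 kt
Leg 2: desired track 150.8°; wind correction -4.1° → command heading 146.7°, groundspeed 109.8 kt
Leg 3: desired track 56.7°; wind correction +19.2° → command heading 75.9°, groundspeed 146.1 kt
Leg 4: desired track 300.7°; wind correction -5.8° → command heading 294.9°, groundspeed 213.9 kt
Leg 5: desired track 255.6°; wind correction -17.2° → command heading 238.4°, groundspeed 180.7 kt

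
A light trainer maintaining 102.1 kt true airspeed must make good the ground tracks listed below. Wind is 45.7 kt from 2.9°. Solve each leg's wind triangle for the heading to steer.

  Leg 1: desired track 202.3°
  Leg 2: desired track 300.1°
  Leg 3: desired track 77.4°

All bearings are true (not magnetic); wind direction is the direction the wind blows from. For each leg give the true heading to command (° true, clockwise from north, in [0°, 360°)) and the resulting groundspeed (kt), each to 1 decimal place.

Leg 1: heading=210.9°, groundspeed=144.1 kt
Leg 2: heading=323.6°, groundspeed=72.8 kt
Leg 3: heading=51.8°, groundspeed=79.9 kt

Leg 1: desired track 202.3°; wind correction +8.6° → command heading 210.9°, groundspeed 144.1 kt
Leg 2: desired track 300.1°; wind correction +23.5° → command heading 323.6°, groundspeed 72.8 kt
Leg 3: desired track 77.4°; wind correction -25.6° → command heading 51.8°, groundspeed 79.9 kt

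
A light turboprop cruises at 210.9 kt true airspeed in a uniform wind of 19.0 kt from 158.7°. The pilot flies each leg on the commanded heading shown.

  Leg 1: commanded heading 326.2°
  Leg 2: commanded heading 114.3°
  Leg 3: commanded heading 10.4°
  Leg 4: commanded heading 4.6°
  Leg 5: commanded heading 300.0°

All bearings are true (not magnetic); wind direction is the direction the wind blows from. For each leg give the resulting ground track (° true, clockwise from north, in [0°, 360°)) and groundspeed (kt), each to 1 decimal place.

Leg 1: track=327.2°, groundspeed=229.5 kt
Leg 2: track=110.4°, groundspeed=197.8 kt
Leg 3: track=7.9°, groundspeed=227.3 kt
Leg 4: track=2.5°, groundspeed=228.1 kt
Leg 5: track=303.0°, groundspeed=226.0 kt

Leg 1: heading 326.2°; drift +1.0° → track 327.2°, groundspeed 229.5 kt
Leg 2: heading 114.3°; drift -3.9° → track 110.4°, groundspeed 197.8 kt
Leg 3: heading 10.4°; drift -2.5° → track 7.9°, groundspeed 227.3 kt
Leg 4: heading 4.6°; drift -2.1° → track 2.5°, groundspeed 228.1 kt
Leg 5: heading 300.0°; drift +3.0° → track 303.0°, groundspeed 226.0 kt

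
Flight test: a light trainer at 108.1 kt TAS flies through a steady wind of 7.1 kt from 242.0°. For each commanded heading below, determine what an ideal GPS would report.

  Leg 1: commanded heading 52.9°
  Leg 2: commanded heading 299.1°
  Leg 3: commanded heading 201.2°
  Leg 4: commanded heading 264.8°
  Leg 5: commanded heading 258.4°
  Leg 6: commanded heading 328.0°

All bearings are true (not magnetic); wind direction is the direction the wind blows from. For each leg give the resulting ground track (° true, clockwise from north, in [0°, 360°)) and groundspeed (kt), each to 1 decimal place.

Leg 1: heading 52.9°; drift +0.6° → track 53.5°, groundspeed 115.1 kt
Leg 2: heading 299.1°; drift +3.3° → track 302.4°, groundspeed 104.4 kt
Leg 3: heading 201.2°; drift -2.6° → track 198.6°, groundspeed 102.8 kt
Leg 4: heading 264.8°; drift +1.6° → track 266.4°, groundspeed 101.6 kt
Leg 5: heading 258.4°; drift +1.1° → track 259.5°, groundspeed 101.3 kt
Leg 6: heading 328.0°; drift +3.8° → track 331.8°, groundspeed 107.8 kt

Leg 1: track=53.5°, groundspeed=115.1 kt
Leg 2: track=302.4°, groundspeed=104.4 kt
Leg 3: track=198.6°, groundspeed=102.8 kt
Leg 4: track=266.4°, groundspeed=101.6 kt
Leg 5: track=259.5°, groundspeed=101.3 kt
Leg 6: track=331.8°, groundspeed=107.8 kt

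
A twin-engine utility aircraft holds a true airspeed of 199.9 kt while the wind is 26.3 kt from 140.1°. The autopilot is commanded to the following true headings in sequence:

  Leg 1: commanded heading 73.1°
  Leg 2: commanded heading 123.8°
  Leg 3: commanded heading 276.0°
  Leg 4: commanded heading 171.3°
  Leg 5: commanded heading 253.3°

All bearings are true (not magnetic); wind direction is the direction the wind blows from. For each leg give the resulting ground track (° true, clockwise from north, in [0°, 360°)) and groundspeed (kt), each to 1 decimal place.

Leg 1: heading 73.1°; drift -7.3° → track 65.8°, groundspeed 191.2 kt
Leg 2: heading 123.8°; drift -2.4° → track 121.4°, groundspeed 174.8 kt
Leg 3: heading 276.0°; drift +4.8° → track 280.8°, groundspeed 219.6 kt
Leg 4: heading 171.3°; drift +4.4° → track 175.7°, groundspeed 177.9 kt
Leg 5: heading 253.3°; drift +6.6° → track 259.9°, groundspeed 211.6 kt

Leg 1: track=65.8°, groundspeed=191.2 kt
Leg 2: track=121.4°, groundspeed=174.8 kt
Leg 3: track=280.8°, groundspeed=219.6 kt
Leg 4: track=175.7°, groundspeed=177.9 kt
Leg 5: track=259.9°, groundspeed=211.6 kt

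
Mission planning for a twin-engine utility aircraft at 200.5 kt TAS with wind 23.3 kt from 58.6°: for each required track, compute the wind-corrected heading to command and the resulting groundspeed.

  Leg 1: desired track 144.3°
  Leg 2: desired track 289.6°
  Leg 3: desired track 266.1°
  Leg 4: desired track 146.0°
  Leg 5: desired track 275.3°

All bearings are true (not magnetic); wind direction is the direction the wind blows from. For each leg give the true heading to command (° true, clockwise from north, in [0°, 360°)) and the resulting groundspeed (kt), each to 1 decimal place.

Leg 1: desired track 144.3°; wind correction -6.7° → command heading 137.6°, groundspeed 197.4 kt
Leg 2: desired track 289.6°; wind correction +5.2° → command heading 294.8°, groundspeed 214.3 kt
Leg 3: desired track 266.1°; wind correction +3.1° → command heading 269.2°, groundspeed 220.9 kt
Leg 4: desired track 146.0°; wind correction -6.7° → command heading 139.3°, groundspeed 198.1 kt
Leg 5: desired track 275.3°; wind correction +4.0° → command heading 279.3°, groundspeed 218.7 kt

Leg 1: heading=137.6°, groundspeed=197.4 kt
Leg 2: heading=294.8°, groundspeed=214.3 kt
Leg 3: heading=269.2°, groundspeed=220.9 kt
Leg 4: heading=139.3°, groundspeed=198.1 kt
Leg 5: heading=279.3°, groundspeed=218.7 kt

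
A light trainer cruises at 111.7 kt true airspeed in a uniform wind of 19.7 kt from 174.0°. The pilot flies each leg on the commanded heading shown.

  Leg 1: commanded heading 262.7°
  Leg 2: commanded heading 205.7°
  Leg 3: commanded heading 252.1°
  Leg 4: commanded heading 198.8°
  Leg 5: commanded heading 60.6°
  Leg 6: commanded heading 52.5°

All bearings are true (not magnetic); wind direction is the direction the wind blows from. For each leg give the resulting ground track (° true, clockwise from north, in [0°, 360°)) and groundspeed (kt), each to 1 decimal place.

Leg 1: track=272.7°, groundspeed=113.0 kt
Leg 2: track=211.9°, groundspeed=95.5 kt
Leg 3: track=262.3°, groundspeed=109.4 kt
Leg 4: track=203.8°, groundspeed=94.2 kt
Leg 5: track=52.0°, groundspeed=120.9 kt
Leg 6: track=44.7°, groundspeed=123.1 kt

Leg 1: heading 262.7°; drift +10.0° → track 272.7°, groundspeed 113.0 kt
Leg 2: heading 205.7°; drift +6.2° → track 211.9°, groundspeed 95.5 kt
Leg 3: heading 252.1°; drift +10.2° → track 262.3°, groundspeed 109.4 kt
Leg 4: heading 198.8°; drift +5.0° → track 203.8°, groundspeed 94.2 kt
Leg 5: heading 60.6°; drift -8.6° → track 52.0°, groundspeed 120.9 kt
Leg 6: heading 52.5°; drift -7.8° → track 44.7°, groundspeed 123.1 kt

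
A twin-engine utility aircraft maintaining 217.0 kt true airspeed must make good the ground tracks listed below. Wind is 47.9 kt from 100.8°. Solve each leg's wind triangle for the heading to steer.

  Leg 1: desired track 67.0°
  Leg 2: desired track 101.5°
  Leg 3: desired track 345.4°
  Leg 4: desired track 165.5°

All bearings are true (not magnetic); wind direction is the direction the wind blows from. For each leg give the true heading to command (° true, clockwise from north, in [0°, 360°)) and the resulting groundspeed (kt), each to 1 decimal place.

Leg 1: desired track 67.0°; wind correction +7.1° → command heading 74.1°, groundspeed 175.6 kt
Leg 2: desired track 101.5°; wind correction -0.2° → command heading 101.3°, groundspeed 169.1 kt
Leg 3: desired track 345.4°; wind correction +11.5° → command heading 356.9°, groundspeed 233.2 kt
Leg 4: desired track 165.5°; wind correction -11.5° → command heading 154.0°, groundspeed 192.2 kt

Leg 1: heading=74.1°, groundspeed=175.6 kt
Leg 2: heading=101.3°, groundspeed=169.1 kt
Leg 3: heading=356.9°, groundspeed=233.2 kt
Leg 4: heading=154.0°, groundspeed=192.2 kt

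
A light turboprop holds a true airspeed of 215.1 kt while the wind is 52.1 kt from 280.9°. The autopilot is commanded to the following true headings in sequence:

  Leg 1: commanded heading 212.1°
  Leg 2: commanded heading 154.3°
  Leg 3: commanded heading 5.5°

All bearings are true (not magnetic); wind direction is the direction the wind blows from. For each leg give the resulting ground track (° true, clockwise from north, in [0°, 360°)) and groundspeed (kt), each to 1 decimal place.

Leg 1: track=198.2°, groundspeed=202.2 kt
Leg 2: track=144.7°, groundspeed=249.7 kt
Leg 3: track=19.4°, groundspeed=216.5 kt

Leg 1: heading 212.1°; drift -13.9° → track 198.2°, groundspeed 202.2 kt
Leg 2: heading 154.3°; drift -9.6° → track 144.7°, groundspeed 249.7 kt
Leg 3: heading 5.5°; drift +13.9° → track 19.4°, groundspeed 216.5 kt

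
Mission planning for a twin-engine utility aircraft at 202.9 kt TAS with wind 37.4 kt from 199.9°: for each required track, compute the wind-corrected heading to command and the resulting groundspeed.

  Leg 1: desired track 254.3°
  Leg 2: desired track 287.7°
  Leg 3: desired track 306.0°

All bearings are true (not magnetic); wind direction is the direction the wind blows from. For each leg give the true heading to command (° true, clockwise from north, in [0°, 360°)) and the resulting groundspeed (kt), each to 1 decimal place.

Leg 1: desired track 254.3°; wind correction -8.6° → command heading 245.7°, groundspeed 178.8 kt
Leg 2: desired track 287.7°; wind correction -10.6° → command heading 277.1°, groundspeed 198.0 kt
Leg 3: desired track 306.0°; wind correction -10.2° → command heading 295.8°, groundspeed 210.1 kt

Leg 1: heading=245.7°, groundspeed=178.8 kt
Leg 2: heading=277.1°, groundspeed=198.0 kt
Leg 3: heading=295.8°, groundspeed=210.1 kt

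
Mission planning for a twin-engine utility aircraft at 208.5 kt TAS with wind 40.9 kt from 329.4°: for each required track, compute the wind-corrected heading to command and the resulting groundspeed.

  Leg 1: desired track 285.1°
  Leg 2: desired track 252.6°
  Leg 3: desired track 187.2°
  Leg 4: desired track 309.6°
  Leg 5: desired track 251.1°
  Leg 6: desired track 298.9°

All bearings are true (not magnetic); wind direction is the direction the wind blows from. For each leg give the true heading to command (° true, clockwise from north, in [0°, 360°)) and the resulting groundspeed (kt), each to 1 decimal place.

Leg 1: heading=293.0°, groundspeed=177.3 kt
Leg 2: heading=263.6°, groundspeed=195.3 kt
Leg 3: heading=194.1°, groundspeed=239.3 kt
Leg 4: heading=313.4°, groundspeed=169.6 kt
Leg 5: heading=262.2°, groundspeed=196.3 kt
Leg 6: heading=304.6°, groundspeed=172.2 kt

Leg 1: desired track 285.1°; wind correction +7.9° → command heading 293.0°, groundspeed 177.3 kt
Leg 2: desired track 252.6°; wind correction +11.0° → command heading 263.6°, groundspeed 195.3 kt
Leg 3: desired track 187.2°; wind correction +6.9° → command heading 194.1°, groundspeed 239.3 kt
Leg 4: desired track 309.6°; wind correction +3.8° → command heading 313.4°, groundspeed 169.6 kt
Leg 5: desired track 251.1°; wind correction +11.1° → command heading 262.2°, groundspeed 196.3 kt
Leg 6: desired track 298.9°; wind correction +5.7° → command heading 304.6°, groundspeed 172.2 kt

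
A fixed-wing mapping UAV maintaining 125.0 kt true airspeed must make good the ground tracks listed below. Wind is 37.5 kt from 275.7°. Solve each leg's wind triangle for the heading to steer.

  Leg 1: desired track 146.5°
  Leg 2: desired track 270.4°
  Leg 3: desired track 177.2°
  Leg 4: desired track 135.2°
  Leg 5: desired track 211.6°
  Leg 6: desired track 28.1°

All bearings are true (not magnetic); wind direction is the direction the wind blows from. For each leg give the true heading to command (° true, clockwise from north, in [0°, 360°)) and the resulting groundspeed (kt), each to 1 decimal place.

Leg 1: heading=159.9°, groundspeed=145.3 kt
Leg 2: heading=272.0°, groundspeed=87.6 kt
Leg 3: heading=194.5°, groundspeed=124.9 kt
Leg 4: heading=146.2°, groundspeed=151.6 kt
Leg 5: heading=227.3°, groundspeed=104.0 kt
Leg 6: heading=12.0°, groundspeed=134.4 kt

Leg 1: desired track 146.5°; wind correction +13.4° → command heading 159.9°, groundspeed 145.3 kt
Leg 2: desired track 270.4°; wind correction +1.6° → command heading 272.0°, groundspeed 87.6 kt
Leg 3: desired track 177.2°; wind correction +17.3° → command heading 194.5°, groundspeed 124.9 kt
Leg 4: desired track 135.2°; wind correction +11.0° → command heading 146.2°, groundspeed 151.6 kt
Leg 5: desired track 211.6°; wind correction +15.7° → command heading 227.3°, groundspeed 104.0 kt
Leg 6: desired track 28.1°; wind correction -16.1° → command heading 12.0°, groundspeed 134.4 kt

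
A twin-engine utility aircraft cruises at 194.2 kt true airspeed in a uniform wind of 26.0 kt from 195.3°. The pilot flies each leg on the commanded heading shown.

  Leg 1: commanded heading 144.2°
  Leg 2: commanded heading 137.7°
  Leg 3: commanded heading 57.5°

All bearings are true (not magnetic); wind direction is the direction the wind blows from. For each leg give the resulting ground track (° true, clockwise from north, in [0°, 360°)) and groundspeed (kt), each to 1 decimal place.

Leg 1: heading 144.2°; drift -6.5° → track 137.7°, groundspeed 179.0 kt
Leg 2: heading 137.7°; drift -6.9° → track 130.8°, groundspeed 181.6 kt
Leg 3: heading 57.5°; drift -4.7° → track 52.8°, groundspeed 214.2 kt

Leg 1: track=137.7°, groundspeed=179.0 kt
Leg 2: track=130.8°, groundspeed=181.6 kt
Leg 3: track=52.8°, groundspeed=214.2 kt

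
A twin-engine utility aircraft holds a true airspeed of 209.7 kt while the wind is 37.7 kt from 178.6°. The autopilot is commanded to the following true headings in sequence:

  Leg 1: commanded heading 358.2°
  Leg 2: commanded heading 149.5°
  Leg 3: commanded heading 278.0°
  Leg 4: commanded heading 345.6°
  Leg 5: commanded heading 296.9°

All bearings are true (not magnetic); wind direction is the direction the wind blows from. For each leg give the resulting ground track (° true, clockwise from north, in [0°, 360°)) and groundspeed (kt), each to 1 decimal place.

Leg 1: heading 358.2°; drift +0.1° → track 358.3°, groundspeed 247.4 kt
Leg 2: heading 149.5°; drift -5.9° → track 143.6°, groundspeed 177.7 kt
Leg 3: heading 278.0°; drift +9.8° → track 287.8°, groundspeed 219.0 kt
Leg 4: heading 345.6°; drift +2.0° → track 347.6°, groundspeed 246.6 kt
Leg 5: heading 296.9°; drift +8.3° → track 305.2°, groundspeed 230.0 kt

Leg 1: track=358.3°, groundspeed=247.4 kt
Leg 2: track=143.6°, groundspeed=177.7 kt
Leg 3: track=287.8°, groundspeed=219.0 kt
Leg 4: track=347.6°, groundspeed=246.6 kt
Leg 5: track=305.2°, groundspeed=230.0 kt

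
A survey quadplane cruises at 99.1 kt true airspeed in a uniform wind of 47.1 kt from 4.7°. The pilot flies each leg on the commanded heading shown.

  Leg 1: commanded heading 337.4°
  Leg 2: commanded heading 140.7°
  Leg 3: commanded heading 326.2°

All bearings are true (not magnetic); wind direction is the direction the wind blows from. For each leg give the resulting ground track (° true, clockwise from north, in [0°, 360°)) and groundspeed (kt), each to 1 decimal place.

Leg 1: track=316.7°, groundspeed=61.2 kt
Leg 2: track=154.5°, groundspeed=136.9 kt
Leg 3: track=301.0°, groundspeed=68.8 kt

Leg 1: heading 337.4°; drift -20.7° → track 316.7°, groundspeed 61.2 kt
Leg 2: heading 140.7°; drift +13.8° → track 154.5°, groundspeed 136.9 kt
Leg 3: heading 326.2°; drift -25.2° → track 301.0°, groundspeed 68.8 kt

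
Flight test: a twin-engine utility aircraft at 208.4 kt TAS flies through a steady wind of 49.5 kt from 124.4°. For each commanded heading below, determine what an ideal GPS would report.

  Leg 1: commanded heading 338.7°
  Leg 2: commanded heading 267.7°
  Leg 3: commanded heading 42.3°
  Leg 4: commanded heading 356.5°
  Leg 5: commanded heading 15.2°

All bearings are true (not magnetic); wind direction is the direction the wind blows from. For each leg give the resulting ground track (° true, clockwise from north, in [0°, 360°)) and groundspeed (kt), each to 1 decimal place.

Leg 1: heading 338.7°; drift -6.4° → track 332.3°, groundspeed 250.8 kt
Leg 2: heading 267.7°; drift +6.8° → track 274.5°, groundspeed 249.8 kt
Leg 3: heading 42.3°; drift -13.7° → track 28.6°, groundspeed 207.5 kt
Leg 4: heading 356.5°; drift -9.3° → track 347.2°, groundspeed 242.0 kt
Leg 5: heading 15.2°; drift -11.8° → track 3.4°, groundspeed 229.5 kt

Leg 1: track=332.3°, groundspeed=250.8 kt
Leg 2: track=274.5°, groundspeed=249.8 kt
Leg 3: track=28.6°, groundspeed=207.5 kt
Leg 4: track=347.2°, groundspeed=242.0 kt
Leg 5: track=3.4°, groundspeed=229.5 kt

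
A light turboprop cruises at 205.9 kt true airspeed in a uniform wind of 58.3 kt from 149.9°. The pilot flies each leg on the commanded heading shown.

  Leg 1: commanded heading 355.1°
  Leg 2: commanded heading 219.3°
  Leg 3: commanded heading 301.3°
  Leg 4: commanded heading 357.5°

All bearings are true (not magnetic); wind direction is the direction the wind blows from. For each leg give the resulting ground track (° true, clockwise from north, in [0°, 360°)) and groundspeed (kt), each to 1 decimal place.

Leg 1: heading 355.1°; drift -5.5° → track 349.6°, groundspeed 259.8 kt
Leg 2: heading 219.3°; drift +16.4° → track 235.7°, groundspeed 193.3 kt
Leg 3: heading 301.3°; drift +6.2° → track 307.5°, groundspeed 258.6 kt
Leg 4: heading 357.5°; drift -6.0° → track 351.5°, groundspeed 259.0 kt

Leg 1: track=349.6°, groundspeed=259.8 kt
Leg 2: track=235.7°, groundspeed=193.3 kt
Leg 3: track=307.5°, groundspeed=258.6 kt
Leg 4: track=351.5°, groundspeed=259.0 kt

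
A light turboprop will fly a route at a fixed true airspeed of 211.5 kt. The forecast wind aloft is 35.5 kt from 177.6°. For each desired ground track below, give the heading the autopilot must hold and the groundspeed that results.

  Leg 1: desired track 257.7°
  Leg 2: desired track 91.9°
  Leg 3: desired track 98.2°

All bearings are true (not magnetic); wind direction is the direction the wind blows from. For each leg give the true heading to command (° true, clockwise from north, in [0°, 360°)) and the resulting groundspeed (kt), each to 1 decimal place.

Leg 1: heading=248.2°, groundspeed=202.5 kt
Leg 2: heading=101.5°, groundspeed=205.9 kt
Leg 3: heading=107.7°, groundspeed=202.1 kt

Leg 1: desired track 257.7°; wind correction -9.5° → command heading 248.2°, groundspeed 202.5 kt
Leg 2: desired track 91.9°; wind correction +9.6° → command heading 101.5°, groundspeed 205.9 kt
Leg 3: desired track 98.2°; wind correction +9.5° → command heading 107.7°, groundspeed 202.1 kt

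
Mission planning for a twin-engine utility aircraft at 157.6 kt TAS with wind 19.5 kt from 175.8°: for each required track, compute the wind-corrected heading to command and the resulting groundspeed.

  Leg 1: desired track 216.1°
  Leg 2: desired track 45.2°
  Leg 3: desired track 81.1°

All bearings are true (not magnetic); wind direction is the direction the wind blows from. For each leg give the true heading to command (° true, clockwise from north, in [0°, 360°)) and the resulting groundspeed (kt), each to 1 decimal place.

Leg 1: heading=211.5°, groundspeed=142.2 kt
Leg 2: heading=50.6°, groundspeed=169.6 kt
Leg 3: heading=88.2°, groundspeed=158.0 kt

Leg 1: desired track 216.1°; wind correction -4.6° → command heading 211.5°, groundspeed 142.2 kt
Leg 2: desired track 45.2°; wind correction +5.4° → command heading 50.6°, groundspeed 169.6 kt
Leg 3: desired track 81.1°; wind correction +7.1° → command heading 88.2°, groundspeed 158.0 kt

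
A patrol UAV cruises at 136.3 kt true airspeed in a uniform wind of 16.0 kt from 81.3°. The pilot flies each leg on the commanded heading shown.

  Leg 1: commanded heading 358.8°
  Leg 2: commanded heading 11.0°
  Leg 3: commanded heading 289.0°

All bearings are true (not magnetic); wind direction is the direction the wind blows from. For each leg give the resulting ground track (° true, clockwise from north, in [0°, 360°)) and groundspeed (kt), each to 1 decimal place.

Leg 1: track=352.1°, groundspeed=135.1 kt
Leg 2: track=4.4°, groundspeed=131.8 kt
Leg 3: track=286.2°, groundspeed=150.7 kt

Leg 1: heading 358.8°; drift -6.7° → track 352.1°, groundspeed 135.1 kt
Leg 2: heading 11.0°; drift -6.6° → track 4.4°, groundspeed 131.8 kt
Leg 3: heading 289.0°; drift -2.8° → track 286.2°, groundspeed 150.7 kt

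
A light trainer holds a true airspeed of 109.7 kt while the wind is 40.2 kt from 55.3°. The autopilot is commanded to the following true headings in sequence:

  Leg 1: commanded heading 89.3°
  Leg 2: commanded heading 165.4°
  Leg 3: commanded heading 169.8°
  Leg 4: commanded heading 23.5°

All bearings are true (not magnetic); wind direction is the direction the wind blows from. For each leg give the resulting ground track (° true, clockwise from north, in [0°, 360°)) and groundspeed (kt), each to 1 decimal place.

Leg 1: track=105.7°, groundspeed=79.6 kt
Leg 2: track=182.4°, groundspeed=129.2 kt
Leg 3: track=185.9°, groundspeed=131.6 kt
Leg 4: track=7.8°, groundspeed=78.4 kt

Leg 1: heading 89.3°; drift +16.4° → track 105.7°, groundspeed 79.6 kt
Leg 2: heading 165.4°; drift +17.0° → track 182.4°, groundspeed 129.2 kt
Leg 3: heading 169.8°; drift +16.1° → track 185.9°, groundspeed 131.6 kt
Leg 4: heading 23.5°; drift -15.7° → track 7.8°, groundspeed 78.4 kt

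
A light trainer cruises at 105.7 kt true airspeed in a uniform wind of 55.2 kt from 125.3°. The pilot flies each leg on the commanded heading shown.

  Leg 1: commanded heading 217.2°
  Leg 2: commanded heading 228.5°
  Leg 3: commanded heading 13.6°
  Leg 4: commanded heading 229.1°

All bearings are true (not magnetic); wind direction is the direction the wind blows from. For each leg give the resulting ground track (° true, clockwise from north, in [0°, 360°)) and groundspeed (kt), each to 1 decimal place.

Leg 1: heading 217.2°; drift +27.2° → track 244.4°, groundspeed 120.9 kt
Leg 2: heading 228.5°; drift +24.4° → track 252.9°, groundspeed 129.9 kt
Leg 3: heading 13.6°; drift -22.1° → track 351.5°, groundspeed 136.1 kt
Leg 4: heading 229.1°; drift +24.3° → track 253.4°, groundspeed 130.4 kt

Leg 1: track=244.4°, groundspeed=120.9 kt
Leg 2: track=252.9°, groundspeed=129.9 kt
Leg 3: track=351.5°, groundspeed=136.1 kt
Leg 4: track=253.4°, groundspeed=130.4 kt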